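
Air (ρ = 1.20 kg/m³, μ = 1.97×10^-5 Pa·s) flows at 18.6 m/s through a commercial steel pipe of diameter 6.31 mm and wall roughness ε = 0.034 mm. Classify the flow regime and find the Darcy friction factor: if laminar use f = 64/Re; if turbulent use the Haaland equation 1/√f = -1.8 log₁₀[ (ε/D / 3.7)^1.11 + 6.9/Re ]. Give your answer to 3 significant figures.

Re = ρVD/μ = 1.2·18.6·0.00631/1.97e-05 = 7149.
Re > 4000 → turbulent. ε/D = 3.4e-05/0.00631 = 0.00539; Haaland: 1/√f = -1.8 log₁₀[0.00071 + 0.000965] = 4.997, so f = 0.04005.

f ≈ 0.0401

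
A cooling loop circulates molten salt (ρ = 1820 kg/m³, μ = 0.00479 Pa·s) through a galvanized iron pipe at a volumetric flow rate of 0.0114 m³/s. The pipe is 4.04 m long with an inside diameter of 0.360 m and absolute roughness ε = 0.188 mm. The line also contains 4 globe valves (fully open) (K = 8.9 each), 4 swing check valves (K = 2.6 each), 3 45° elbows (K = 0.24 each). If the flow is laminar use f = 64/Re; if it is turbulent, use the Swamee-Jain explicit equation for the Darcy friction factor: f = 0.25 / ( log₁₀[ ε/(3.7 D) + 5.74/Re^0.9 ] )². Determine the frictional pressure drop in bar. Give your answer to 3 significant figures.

Cross-sectional area A = πD²/4 = π(0.36)²/4 = 0.1018 m²; mean velocity V = Q/A = 0.0114/0.1018 = 0.112 m/s.
Reynolds number Re = ρVD/μ = 1820 · 0.112 · 0.36 / 0.00479 = 1.532e+04.
Re > 4000 → turbulent. Relative roughness ε/D = 0.000188/0.36 = 0.000522. Swamee-Jain: f = 0.25/(log₁₀[0.000522/3.7 + 5.74/1.532e+04^0.9])² = 0.25/(log₁₀[0.000141 + 0.000982])² = 0.25/(-2.949)² = 0.02874.
Total minor-loss coefficient ΣK = 4·8.9 + 4·2.6 + 3·0.24 = 46.7.
ΔP = [f·L/D + ΣK]·(ρV²/2) = [0.02874·4.04/0.36 + 46.7]·(1820·0.112²/2) = [0.3225 + 46.7]·11.41 = 537 Pa.
ΔP = 537 Pa = 0.00537 bar.

ΔP ≈ 0.00537 bar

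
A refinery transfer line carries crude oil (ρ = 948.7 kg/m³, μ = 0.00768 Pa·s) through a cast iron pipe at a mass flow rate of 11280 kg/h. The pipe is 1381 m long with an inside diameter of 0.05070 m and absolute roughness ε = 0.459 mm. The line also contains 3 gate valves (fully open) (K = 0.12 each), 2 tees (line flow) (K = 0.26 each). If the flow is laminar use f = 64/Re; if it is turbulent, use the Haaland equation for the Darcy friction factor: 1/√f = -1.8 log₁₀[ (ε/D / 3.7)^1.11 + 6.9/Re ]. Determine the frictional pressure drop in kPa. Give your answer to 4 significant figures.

ṁ = 11280 kg/h = 11280/3600 = 3.133 kg/s.
A = πD²/4 = π(0.0507)²/4 = 0.002019 m²; mean velocity V = ṁ/(ρA) = 3.133/(948.7 · 0.002019) = 1.636 m/s.
Reynolds number Re = ρVD/μ = 948.7 · 1.636 · 0.0507 / 0.00768 = 1.025e+04.
Re > 4000 → turbulent. Relative roughness ε/D = 0.000459/0.0507 = 0.00905. Haaland: 1/√f = -1.8 log₁₀[(0.00905/3.7)^1.11 + 6.9/1.025e+04] = -1.8 log₁₀[0.00126 + 0.000673] = 4.883, so f = 0.04193.
Total minor-loss coefficient ΣK = 3·0.12 + 2·0.26 = 0.88.
ΔP = [f·L/D + ΣK]·(ρV²/2) = [0.04193·1381/0.0507 + 0.88]·(948.7·1.636²/2) = [1142 + 0.88]·1270 = 1.451e+06 Pa.
ΔP = 1.451e+06 Pa = 1451 kPa.

ΔP ≈ 1451 kPa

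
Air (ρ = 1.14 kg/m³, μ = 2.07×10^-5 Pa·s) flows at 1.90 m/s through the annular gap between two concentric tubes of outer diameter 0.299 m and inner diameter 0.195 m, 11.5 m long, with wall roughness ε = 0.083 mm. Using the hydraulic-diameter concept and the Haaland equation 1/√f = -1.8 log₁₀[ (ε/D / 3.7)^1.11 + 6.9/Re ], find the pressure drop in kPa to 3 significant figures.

Hydraulic diameter D_h = 4A/P = D_o - D_i = 0.299 - 0.195 = 0.104 m.
Re = ρVD_h/μ = 1.14·1.9·0.104/2.07e-05 = 1.088e+04.
ε/D_h = 8.3e-05/0.104 = 0.000798; Haaland gives 1/√f = -1.8 log₁₀[8.52e-05+0.000634] = 5.658, so f = 0.03124.
ΔP = f(L/D_h)(ρV²/2) = 0.03124·11.5/0.104·2.058 = 7.109 Pa.
ΔP = 0.00711 kPa.

ΔP ≈ 0.00711 kPa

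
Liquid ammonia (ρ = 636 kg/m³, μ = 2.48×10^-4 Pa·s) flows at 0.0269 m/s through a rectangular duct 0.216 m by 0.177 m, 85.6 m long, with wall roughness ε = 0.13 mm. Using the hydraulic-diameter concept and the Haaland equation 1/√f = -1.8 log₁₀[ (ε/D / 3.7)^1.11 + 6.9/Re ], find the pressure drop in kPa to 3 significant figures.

Hydraulic diameter D_h = 4A/P = 4·(0.216·0.177)/(2·(0.216+0.177)) = 0.1529/0.786 = 0.1946 m.
Re = ρVD_h/μ = 636·0.0269·0.1946/0.000248 = 1.342e+04.
ε/D_h = 0.00013/0.1946 = 0.000668; Haaland gives 1/√f = -1.8 log₁₀[7e-05+0.000514] = 5.82, so f = 0.02952.
ΔP = f(L/D_h)(ρV²/2) = 0.02952·85.6/0.1946·0.2301 = 2.988 Pa.
ΔP = 0.00299 kPa.

ΔP ≈ 0.00299 kPa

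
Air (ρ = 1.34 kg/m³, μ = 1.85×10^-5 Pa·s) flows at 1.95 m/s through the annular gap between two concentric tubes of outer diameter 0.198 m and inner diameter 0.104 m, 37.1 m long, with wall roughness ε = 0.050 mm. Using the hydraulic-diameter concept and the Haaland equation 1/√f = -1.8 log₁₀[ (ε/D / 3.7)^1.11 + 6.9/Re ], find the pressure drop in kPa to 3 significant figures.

ΔP ≈ 0.0295 kPa

Hydraulic diameter D_h = 4A/P = D_o - D_i = 0.198 - 0.104 = 0.094 m.
Re = ρVD_h/μ = 1.34·1.95·0.094/1.85e-05 = 1.328e+04.
ε/D_h = 5e-05/0.094 = 0.000532; Haaland gives 1/√f = -1.8 log₁₀[5.43e-05+0.00052] = 5.834, so f = 0.02938.
ΔP = f(L/D_h)(ρV²/2) = 0.02938·37.1/0.094·2.548 = 29.54 Pa.
ΔP = 0.0295 kPa.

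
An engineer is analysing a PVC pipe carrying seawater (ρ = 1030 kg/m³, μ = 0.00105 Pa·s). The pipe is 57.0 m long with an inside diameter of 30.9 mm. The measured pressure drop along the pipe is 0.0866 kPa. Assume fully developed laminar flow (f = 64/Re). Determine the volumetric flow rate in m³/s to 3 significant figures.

For laminar flow, f = 64/Re with Re = ρVD/μ, so Darcy-Weisbach reduces to ΔP = 32μLV/D². Solving for V: V = ΔP·D²/(32μL) = 86.6·(0.0309)²/(32·0.00105·57) = 0.04317 m/s.
Check: Re = ρVD/μ = 1030·0.04317·0.0309/0.00105 = 1309 < 2300, so the laminar assumption holds.
Q = V·A = 0.04317·(π/4·0.0309²) = 3.238e-05 m³/s = 3.24×10^-5 m³/s.

Q ≈ 3.24×10^-5 m³/s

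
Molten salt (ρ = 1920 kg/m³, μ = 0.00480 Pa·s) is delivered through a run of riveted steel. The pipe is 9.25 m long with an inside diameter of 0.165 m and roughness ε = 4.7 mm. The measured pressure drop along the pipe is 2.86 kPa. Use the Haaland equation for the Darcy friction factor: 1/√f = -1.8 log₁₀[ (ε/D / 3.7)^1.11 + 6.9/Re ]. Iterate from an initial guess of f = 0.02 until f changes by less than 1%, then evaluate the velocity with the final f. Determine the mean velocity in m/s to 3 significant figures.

Rearranging Darcy-Weisbach: V = √(2·ΔP·D/(f·L·ρ)). With ε/D = 0.0047/0.165 = 0.0285, iterate starting from f = 0.02:
  f = 0.02 → V = √(2·2860·0.165/(0.02·9.25·1920)) = 1.63 m/s; Re = ρVD/μ = 1.076e+05; f → 0.05637
  f = 0.05637 → V = 0.971 m/s; Re = 6.408e+04; f → 0.05657
Converged (Δf/f < 1%). With the final f = 0.05657: V = √(2·2860·0.165/(0.05657·9.25·1920)) = 0.9692 m/s.

V ≈ 0.969 m/s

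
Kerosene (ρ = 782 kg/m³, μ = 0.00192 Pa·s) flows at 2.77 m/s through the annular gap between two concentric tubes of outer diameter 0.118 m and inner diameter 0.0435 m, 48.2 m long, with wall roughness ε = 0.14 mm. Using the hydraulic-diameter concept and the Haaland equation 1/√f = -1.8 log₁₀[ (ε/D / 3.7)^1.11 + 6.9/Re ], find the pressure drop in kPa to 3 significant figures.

ΔP ≈ 48.4 kPa

Hydraulic diameter D_h = 4A/P = D_o - D_i = 0.118 - 0.0435 = 0.0745 m.
Re = ρVD_h/μ = 782·2.77·0.0745/0.00192 = 8.405e+04.
ε/D_h = 0.00014/0.0745 = 0.00188; Haaland gives 1/√f = -1.8 log₁₀[0.00022+8.21e-05] = 6.334, so f = 0.02492.
ΔP = f(L/D_h)(ρV²/2) = 0.02492·48.2/0.0745·3000 = 4.837e+04 Pa.
ΔP = 48.4 kPa.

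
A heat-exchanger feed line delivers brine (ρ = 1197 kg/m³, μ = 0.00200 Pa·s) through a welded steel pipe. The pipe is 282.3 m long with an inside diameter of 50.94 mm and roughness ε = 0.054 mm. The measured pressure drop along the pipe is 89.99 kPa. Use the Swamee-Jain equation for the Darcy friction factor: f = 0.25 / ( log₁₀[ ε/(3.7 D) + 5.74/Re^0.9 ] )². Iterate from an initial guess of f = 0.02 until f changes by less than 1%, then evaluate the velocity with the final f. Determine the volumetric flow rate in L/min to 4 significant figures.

Q ≈ 124.6 L/min

Rearranging Darcy-Weisbach: V = √(2·ΔP·D/(f·L·ρ)). With ε/D = 5.4e-05/0.05094 = 0.00106, iterate starting from f = 0.02:
  f = 0.02 → V = √(2·8.999e+04·0.05094/(0.02·282.3·1197)) = 1.165 m/s; Re = ρVD/μ = 3.551e+04; f → 0.02558
  f = 0.02558 → V = 1.03 m/s; Re = 3.14e+04; f → 0.02608
  f = 0.02608 → V = 1.02 m/s; Re = 3.11e+04; f → 0.02612
Converged (Δf/f < 1%). With the final f = 0.02612: V = √(2·8.999e+04·0.05094/(0.02612·282.3·1197)) = 1.019 m/s.
Q = V·A = 1.019·(π/4·0.05094²) = 0.002077 m³/s = 124.6 L/min.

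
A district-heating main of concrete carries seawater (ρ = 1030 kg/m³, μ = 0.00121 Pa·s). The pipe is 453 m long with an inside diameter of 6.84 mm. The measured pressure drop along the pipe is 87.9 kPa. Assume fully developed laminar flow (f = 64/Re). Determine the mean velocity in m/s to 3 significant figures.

V ≈ 0.234 m/s

For laminar flow, f = 64/Re with Re = ρVD/μ, so Darcy-Weisbach reduces to ΔP = 32μLV/D². Solving for V: V = ΔP·D²/(32μL) = 8.79e+04·(0.00684)²/(32·0.00121·453) = 0.2345 m/s.
Check: Re = ρVD/μ = 1030·0.2345·0.00684/0.00121 = 1365 < 2300, so the laminar assumption holds.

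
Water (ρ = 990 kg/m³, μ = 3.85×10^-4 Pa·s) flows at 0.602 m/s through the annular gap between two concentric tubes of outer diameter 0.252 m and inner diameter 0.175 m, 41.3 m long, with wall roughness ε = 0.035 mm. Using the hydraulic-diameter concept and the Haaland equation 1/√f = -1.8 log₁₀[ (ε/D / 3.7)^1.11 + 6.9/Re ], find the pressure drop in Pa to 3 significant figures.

ΔP ≈ 1870 Pa

Hydraulic diameter D_h = 4A/P = D_o - D_i = 0.252 - 0.175 = 0.077 m.
Re = ρVD_h/μ = 990·0.602·0.077/0.000385 = 1.192e+05.
ε/D_h = 3.5e-05/0.077 = 0.000455; Haaland gives 1/√f = -1.8 log₁₀[4.56e-05+5.79e-05] = 7.173, so f = 0.01944.
ΔP = f(L/D_h)(ρV²/2) = 0.01944·41.3/0.077·179.4 = 1870 Pa.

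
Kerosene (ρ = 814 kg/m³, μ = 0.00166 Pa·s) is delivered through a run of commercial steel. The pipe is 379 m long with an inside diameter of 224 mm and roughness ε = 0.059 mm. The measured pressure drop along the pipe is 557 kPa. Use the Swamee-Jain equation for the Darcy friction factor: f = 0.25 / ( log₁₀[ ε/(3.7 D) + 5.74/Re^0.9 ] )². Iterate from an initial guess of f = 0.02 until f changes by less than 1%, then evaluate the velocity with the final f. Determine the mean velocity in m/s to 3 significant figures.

V ≈ 7.20 m/s

Rearranging Darcy-Weisbach: V = √(2·ΔP·D/(f·L·ρ)). With ε/D = 5.9e-05/0.224 = 0.000263, iterate starting from f = 0.02:
  f = 0.02 → V = √(2·5.57e+05·0.224/(0.02·379·814)) = 6.359 m/s; Re = ρVD/μ = 6.985e+05; f → 0.01572
  f = 0.01572 → V = 7.174 m/s; Re = 7.88e+05; f → 0.01561
Converged (Δf/f < 1%). With the final f = 0.01561: V = √(2·5.57e+05·0.224/(0.01561·379·814)) = 7.199 m/s.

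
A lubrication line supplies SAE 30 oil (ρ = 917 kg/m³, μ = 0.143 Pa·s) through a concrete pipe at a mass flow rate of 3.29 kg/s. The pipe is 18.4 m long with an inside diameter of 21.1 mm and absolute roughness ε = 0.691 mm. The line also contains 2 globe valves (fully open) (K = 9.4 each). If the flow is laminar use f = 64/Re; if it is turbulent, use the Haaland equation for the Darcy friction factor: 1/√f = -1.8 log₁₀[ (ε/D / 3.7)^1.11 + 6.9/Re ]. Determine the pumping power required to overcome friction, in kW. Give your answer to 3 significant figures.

A = πD²/4 = π(0.0211)²/4 = 0.0003497 m²; mean velocity V = ṁ/(ρA) = 3.29/(917 · 0.0003497) = 10.26 m/s.
Reynolds number Re = ρVD/μ = 917 · 10.26 · 0.0211 / 0.143 = 1388.
Re < 2300 → laminar flow, so f = 64/Re = 64/1388 = 0.0461 (the turbulent correlation is not needed).
Total minor-loss coefficient ΣK = 2·9.4 = 18.8.
ΔP = [f·L/D + ΣK]·(ρV²/2) = [0.0461·18.4/0.0211 + 18.8]·(917·10.26²/2) = [40.2 + 18.8]·4.827e+04 = 2.848e+06 Pa.
Q = ṁ/ρ = 3.29/917 = 0.003588 m³/s.
Pumping power P = QΔP = 0.003588·2.848e+06 = 10220 W = 10.2 kW.

P ≈ 10.2 kW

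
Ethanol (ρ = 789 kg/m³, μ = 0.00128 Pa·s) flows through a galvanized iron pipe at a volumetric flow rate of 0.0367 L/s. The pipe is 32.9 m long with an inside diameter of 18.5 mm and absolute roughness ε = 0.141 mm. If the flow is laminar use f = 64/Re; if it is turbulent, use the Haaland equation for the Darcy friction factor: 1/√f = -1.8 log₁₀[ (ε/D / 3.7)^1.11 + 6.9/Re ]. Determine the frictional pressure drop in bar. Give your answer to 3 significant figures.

ΔP ≈ 0.00538 bar

Q = 0.0367 L/s = 0.0367/1000 = 3.67e-05 m³/s.
Cross-sectional area A = πD²/4 = π(0.0185)²/4 = 0.0002688 m²; mean velocity V = Q/A = 3.67e-05/0.0002688 = 0.1365 m/s.
Reynolds number Re = ρVD/μ = 789 · 0.1365 · 0.0185 / 0.00128 = 1557.
Re < 2300 → laminar flow, so f = 64/Re = 64/1557 = 0.04111 (the turbulent correlation is not needed).
Darcy-Weisbach: ΔP = f(L/D)(ρV²/2) = 0.04111·(32.9/0.0185)·(789·0.1365²/2) = 0.04111·1778·7.354 = 537.6 Pa.
ΔP = 537.6 Pa = 0.00538 bar.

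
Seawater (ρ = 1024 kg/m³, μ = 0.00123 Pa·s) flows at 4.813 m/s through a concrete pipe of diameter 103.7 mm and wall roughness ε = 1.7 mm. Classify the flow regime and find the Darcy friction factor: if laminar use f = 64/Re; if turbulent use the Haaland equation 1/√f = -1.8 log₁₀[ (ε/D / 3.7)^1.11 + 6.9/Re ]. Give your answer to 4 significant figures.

f ≈ 0.04533

Re = ρVD/μ = 1024·4.813·0.1037/0.00123 = 4.155e+05.
Re > 4000 → turbulent. ε/D = 0.0017/0.1037 = 0.0164; Haaland: 1/√f = -1.8 log₁₀[0.00244 + 1.66e-05] = 4.697, so f = 0.04533.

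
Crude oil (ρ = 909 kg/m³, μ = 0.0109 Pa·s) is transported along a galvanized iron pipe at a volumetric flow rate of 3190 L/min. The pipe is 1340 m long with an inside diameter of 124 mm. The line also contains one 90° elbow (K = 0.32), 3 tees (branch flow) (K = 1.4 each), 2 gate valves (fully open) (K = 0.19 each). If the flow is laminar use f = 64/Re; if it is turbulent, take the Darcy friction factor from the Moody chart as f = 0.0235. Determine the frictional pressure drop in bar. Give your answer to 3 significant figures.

Q = 3190 L/min = 3190/60000 = 0.05317 m³/s.
Cross-sectional area A = πD²/4 = π(0.124)²/4 = 0.01208 m²; mean velocity V = Q/A = 0.05317/0.01208 = 4.403 m/s.
Reynolds number Re = ρVD/μ = 909 · 4.403 · 0.124 / 0.0109 = 4.553e+04.
Re > 4000 → turbulent; use the Moody-chart value f = 0.0235.
Total minor-loss coefficient ΣK = 1·0.32 + 3·1.4 + 2·0.19 = 4.9.
ΔP = [f·L/D + ΣK]·(ρV²/2) = [0.0235·1340/0.124 + 4.9]·(909·4.403²/2) = [254 + 4.9]·8809 = 2.28e+06 Pa.
ΔP = 2.28e+06 Pa = 22.8 bar.

ΔP ≈ 22.8 bar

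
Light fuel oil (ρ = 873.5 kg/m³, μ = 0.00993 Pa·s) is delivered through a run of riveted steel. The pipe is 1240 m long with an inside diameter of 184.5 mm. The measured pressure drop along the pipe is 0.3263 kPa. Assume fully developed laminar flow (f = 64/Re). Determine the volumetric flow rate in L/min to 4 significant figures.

Q ≈ 45.22 L/min

For laminar flow, f = 64/Re with Re = ρVD/μ, so Darcy-Weisbach reduces to ΔP = 32μLV/D². Solving for V: V = ΔP·D²/(32μL) = 326.3·(0.1845)²/(32·0.00993·1240) = 0.02819 m/s.
Check: Re = ρVD/μ = 873.5·0.02819·0.1845/0.00993 = 457.5 < 2300, so the laminar assumption holds.
Q = V·A = 0.02819·(π/4·0.1845²) = 0.0007537 m³/s = 45.22 L/min.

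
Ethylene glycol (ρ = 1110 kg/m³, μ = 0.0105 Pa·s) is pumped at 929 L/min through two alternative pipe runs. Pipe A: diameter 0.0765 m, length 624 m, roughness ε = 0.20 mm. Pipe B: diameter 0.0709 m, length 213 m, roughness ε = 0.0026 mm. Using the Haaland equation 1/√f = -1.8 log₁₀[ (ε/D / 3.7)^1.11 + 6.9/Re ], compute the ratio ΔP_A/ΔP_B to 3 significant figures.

ΔP_A/ΔP_B ≈ 2.50

Pipe A: V = Q/A = 0.01548/0.004596 = 3.369 m/s; Re = 2.724e+04; ε/D = 0.00261; Haaland → f = 0.02935; ΔP_A = f(L/D)(ρV²/2) = 1.508e+06 Pa.
Pipe B: V = Q/A = 0.01548/0.003948 = 3.922 m/s; Re = 2.939e+04; ε/D = 3.67e-05; Haaland → f = 0.0235; ΔP_B = f(L/D)(ρV²/2) = 6.026e+05 Pa.
ΔP_A/ΔP_B = 1.508e+06/6.026e+05 = 2.50.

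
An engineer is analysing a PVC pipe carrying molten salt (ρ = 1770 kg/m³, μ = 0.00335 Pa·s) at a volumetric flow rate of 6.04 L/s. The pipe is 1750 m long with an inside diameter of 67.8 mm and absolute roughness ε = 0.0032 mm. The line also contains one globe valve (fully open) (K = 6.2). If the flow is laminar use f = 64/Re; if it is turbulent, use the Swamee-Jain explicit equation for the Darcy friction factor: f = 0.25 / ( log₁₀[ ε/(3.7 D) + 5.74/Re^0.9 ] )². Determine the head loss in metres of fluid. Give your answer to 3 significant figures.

Q = 6.04 L/s = 6.04/1000 = 0.00604 m³/s.
Cross-sectional area A = πD²/4 = π(0.0678)²/4 = 0.00361 m²; mean velocity V = Q/A = 0.00604/0.00361 = 1.673 m/s.
Reynolds number Re = ρVD/μ = 1770 · 1.673 · 0.0678 / 0.00335 = 5.993e+04.
Re > 4000 → turbulent. Relative roughness ε/D = 3.2e-06/0.0678 = 4.72e-05. Swamee-Jain: f = 0.25/(log₁₀[4.72e-05/3.7 + 5.74/5.993e+04^0.9])² = 0.25/(log₁₀[1.28e-05 + 0.000288])² = 0.25/(-3.522)² = 0.02015.
Total minor-loss coefficient ΣK = 1·6.2 = 6.2.
ΔP = [f·L/D + ΣK]·(ρV²/2) = [0.02015·1750/0.0678 + 6.2]·(1770·1.673²/2) = [520.2 + 6.2]·2477 = 1.304e+06 Pa.
Head loss h_f = ΔP/(ρg) = 1.304e+06/(1770·9.81) = 75.1 m.

h_f ≈ 75.1 m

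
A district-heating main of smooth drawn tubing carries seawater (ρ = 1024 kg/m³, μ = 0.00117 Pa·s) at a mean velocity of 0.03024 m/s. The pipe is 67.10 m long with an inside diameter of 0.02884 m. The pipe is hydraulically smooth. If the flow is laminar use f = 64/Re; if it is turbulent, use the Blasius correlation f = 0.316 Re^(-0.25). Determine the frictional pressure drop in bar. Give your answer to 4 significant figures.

Reynolds number Re = ρVD/μ = 1024 · 0.03024 · 0.02884 / 0.00117 = 763.3.
Re < 2300 → laminar flow, so f = 64/Re = 64/763.3 = 0.08385 (the turbulent correlation is not needed).
Darcy-Weisbach: ΔP = f(L/D)(ρV²/2) = 0.08385·(67.1/0.02884)·(1024·0.03024²/2) = 0.08385·2327·0.4682 = 91.34 Pa.
ΔP = 91.34 Pa = 9.134×10^-4 bar.

ΔP ≈ 9.134×10^-4 bar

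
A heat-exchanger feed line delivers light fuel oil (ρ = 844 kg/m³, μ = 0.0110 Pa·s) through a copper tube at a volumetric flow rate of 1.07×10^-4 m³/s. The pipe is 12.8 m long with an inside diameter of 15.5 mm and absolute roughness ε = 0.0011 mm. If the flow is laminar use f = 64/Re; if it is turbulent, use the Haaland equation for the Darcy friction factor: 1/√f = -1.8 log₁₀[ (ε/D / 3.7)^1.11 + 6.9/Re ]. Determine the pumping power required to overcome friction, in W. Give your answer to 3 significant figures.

Cross-sectional area A = πD²/4 = π(0.0155)²/4 = 0.0001887 m²; mean velocity V = Q/A = 0.000107/0.0001887 = 0.5671 m/s.
Reynolds number Re = ρVD/μ = 844 · 0.5671 · 0.0155 / 0.011 = 674.4.
Re < 2300 → laminar flow, so f = 64/Re = 64/674.4 = 0.0949 (the turbulent correlation is not needed).
Darcy-Weisbach: ΔP = f(L/D)(ρV²/2) = 0.0949·(12.8/0.0155)·(844·0.5671²/2) = 0.0949·825.8·135.7 = 1.063e+04 Pa.
Pumping power P = QΔP = 0.000107·1.063e+04 = 1.138 W = 1.14 W.

P ≈ 1.14 W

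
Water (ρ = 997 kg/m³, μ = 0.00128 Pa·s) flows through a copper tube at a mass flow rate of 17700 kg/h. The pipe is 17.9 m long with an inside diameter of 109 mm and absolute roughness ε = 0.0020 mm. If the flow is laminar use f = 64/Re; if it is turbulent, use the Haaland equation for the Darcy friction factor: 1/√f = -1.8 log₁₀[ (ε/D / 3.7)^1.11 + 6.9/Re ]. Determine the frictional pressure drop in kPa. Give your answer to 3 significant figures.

ΔP ≈ 0.486 kPa

ṁ = 17700 kg/h = 17700/3600 = 4.917 kg/s.
A = πD²/4 = π(0.109)²/4 = 0.009331 m²; mean velocity V = ṁ/(ρA) = 4.917/(997 · 0.009331) = 0.5285 m/s.
Reynolds number Re = ρVD/μ = 997 · 0.5285 · 0.109 / 0.00128 = 4.487e+04.
Re > 4000 → turbulent. Relative roughness ε/D = 2e-06/0.109 = 1.83e-05. Haaland: 1/√f = -1.8 log₁₀[(1.83e-05/3.7)^1.11 + 6.9/4.487e+04] = -1.8 log₁₀[1.29e-06 + 0.000154] = 6.857, so f = 0.02127.
Darcy-Weisbach: ΔP = f(L/D)(ρV²/2) = 0.02127·(17.9/0.109)·(997·0.5285²/2) = 0.02127·164.2·139.2 = 486.3 Pa.
ΔP = 486.3 Pa = 0.486 kPa.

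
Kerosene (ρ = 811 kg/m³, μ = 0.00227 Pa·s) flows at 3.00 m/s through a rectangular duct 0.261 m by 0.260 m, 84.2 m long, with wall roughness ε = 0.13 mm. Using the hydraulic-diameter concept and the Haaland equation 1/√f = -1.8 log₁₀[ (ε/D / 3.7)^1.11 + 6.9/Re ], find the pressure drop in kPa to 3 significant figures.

ΔP ≈ 21.4 kPa

Hydraulic diameter D_h = 4A/P = 4·(0.261·0.26)/(2·(0.261+0.26)) = 0.2714/1.042 = 0.2605 m.
Re = ρVD_h/μ = 811·3·0.2605/0.00227 = 2.792e+05.
ε/D_h = 0.00013/0.2605 = 0.000499; Haaland gives 1/√f = -1.8 log₁₀[5.06e-05+2.47e-05] = 7.422, so f = 0.01816.
ΔP = f(L/D_h)(ρV²/2) = 0.01816·84.2/0.2605·3650 = 2.142e+04 Pa.
ΔP = 21.4 kPa.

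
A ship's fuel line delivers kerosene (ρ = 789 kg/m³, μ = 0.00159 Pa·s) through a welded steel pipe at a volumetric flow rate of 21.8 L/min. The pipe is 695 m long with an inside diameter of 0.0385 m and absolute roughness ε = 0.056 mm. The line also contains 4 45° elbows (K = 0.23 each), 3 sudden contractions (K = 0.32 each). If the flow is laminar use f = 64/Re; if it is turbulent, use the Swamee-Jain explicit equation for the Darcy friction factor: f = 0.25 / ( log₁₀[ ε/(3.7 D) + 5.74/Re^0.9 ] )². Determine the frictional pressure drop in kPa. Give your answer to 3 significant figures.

Q = 21.8 L/min = 21.8/60000 = 0.0003633 m³/s.
Cross-sectional area A = πD²/4 = π(0.0385)²/4 = 0.001164 m²; mean velocity V = Q/A = 0.0003633/0.001164 = 0.3121 m/s.
Reynolds number Re = ρVD/μ = 789 · 0.3121 · 0.0385 / 0.00159 = 5963.
Re > 4000 → turbulent. Relative roughness ε/D = 5.6e-05/0.0385 = 0.00145. Swamee-Jain: f = 0.25/(log₁₀[0.00145/3.7 + 5.74/5963^0.9])² = 0.25/(log₁₀[0.000393 + 0.0023])² = 0.25/(-2.57)² = 0.03784.
Total minor-loss coefficient ΣK = 4·0.23 + 3·0.32 = 1.88.
ΔP = [f·L/D + ΣK]·(ρV²/2) = [0.03784·695/0.0385 + 1.88]·(789·0.3121²/2) = [683.1 + 1.88]·38.43 = 2.632e+04 Pa.
ΔP = 2.632e+04 Pa = 26.3 kPa.

ΔP ≈ 26.3 kPa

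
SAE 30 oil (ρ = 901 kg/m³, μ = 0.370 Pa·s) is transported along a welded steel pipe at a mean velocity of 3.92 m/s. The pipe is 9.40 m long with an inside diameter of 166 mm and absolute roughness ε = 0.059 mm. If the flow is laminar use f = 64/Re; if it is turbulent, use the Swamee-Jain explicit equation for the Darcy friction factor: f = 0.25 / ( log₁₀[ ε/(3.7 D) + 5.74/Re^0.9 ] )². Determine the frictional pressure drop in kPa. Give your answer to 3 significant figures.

ΔP ≈ 15.8 kPa

Reynolds number Re = ρVD/μ = 901 · 3.92 · 0.166 / 0.37 = 1585.
Re < 2300 → laminar flow, so f = 64/Re = 64/1585 = 0.04039 (the turbulent correlation is not needed).
Darcy-Weisbach: ΔP = f(L/D)(ρV²/2) = 0.04039·(9.4/0.166)·(901·3.92²/2) = 0.04039·56.63·6923 = 1.583e+04 Pa.
ΔP = 1.583e+04 Pa = 15.8 kPa.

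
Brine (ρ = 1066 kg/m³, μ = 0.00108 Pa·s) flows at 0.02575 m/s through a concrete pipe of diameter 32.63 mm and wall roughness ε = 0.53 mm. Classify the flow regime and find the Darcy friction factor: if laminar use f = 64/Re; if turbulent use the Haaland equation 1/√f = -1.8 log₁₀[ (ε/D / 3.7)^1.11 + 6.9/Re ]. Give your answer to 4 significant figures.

Re = ρVD/μ = 1066·0.02575·0.03263/0.00108 = 829.3.
Re < 2300 → laminar, so f = 64/Re = 0.07717 (roughness is irrelevant in laminar flow).

f ≈ 0.07717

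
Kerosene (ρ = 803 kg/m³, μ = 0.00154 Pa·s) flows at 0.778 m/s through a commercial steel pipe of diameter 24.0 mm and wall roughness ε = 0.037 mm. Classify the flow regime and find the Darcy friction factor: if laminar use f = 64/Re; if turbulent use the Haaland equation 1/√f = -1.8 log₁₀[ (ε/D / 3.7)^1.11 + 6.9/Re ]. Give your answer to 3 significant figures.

Re = ρVD/μ = 803·0.778·0.024/0.00154 = 9736.
Re > 4000 → turbulent. ε/D = 3.7e-05/0.024 = 0.00154; Haaland: 1/√f = -1.8 log₁₀[0.000177 + 0.000709] = 5.495, so f = 0.03312.

f ≈ 0.0331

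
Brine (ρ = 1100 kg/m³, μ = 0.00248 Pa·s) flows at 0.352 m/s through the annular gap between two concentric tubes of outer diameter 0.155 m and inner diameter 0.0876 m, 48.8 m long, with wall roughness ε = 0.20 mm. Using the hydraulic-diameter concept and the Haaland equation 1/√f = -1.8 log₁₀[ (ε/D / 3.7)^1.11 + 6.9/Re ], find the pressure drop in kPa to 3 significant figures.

ΔP ≈ 1.70 kPa

Hydraulic diameter D_h = 4A/P = D_o - D_i = 0.155 - 0.0876 = 0.0674 m.
Re = ρVD_h/μ = 1100·0.352·0.0674/0.00248 = 1.052e+04.
ε/D_h = 0.0002/0.0674 = 0.00297; Haaland gives 1/√f = -1.8 log₁₀[0.000366+0.000656] = 5.383, so f = 0.03451.
ΔP = f(L/D_h)(ρV²/2) = 0.03451·48.8/0.0674·68.15 = 1703 Pa.
ΔP = 1.70 kPa.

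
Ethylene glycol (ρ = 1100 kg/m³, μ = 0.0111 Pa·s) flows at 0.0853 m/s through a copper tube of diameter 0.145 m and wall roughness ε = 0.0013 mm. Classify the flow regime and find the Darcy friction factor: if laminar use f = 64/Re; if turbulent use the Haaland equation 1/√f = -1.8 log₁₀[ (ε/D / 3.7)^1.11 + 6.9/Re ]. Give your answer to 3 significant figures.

f ≈ 0.0522

Re = ρVD/μ = 1100·0.0853·0.145/0.0111 = 1226.
Re < 2300 → laminar, so f = 64/Re = 0.05221 (roughness is irrelevant in laminar flow).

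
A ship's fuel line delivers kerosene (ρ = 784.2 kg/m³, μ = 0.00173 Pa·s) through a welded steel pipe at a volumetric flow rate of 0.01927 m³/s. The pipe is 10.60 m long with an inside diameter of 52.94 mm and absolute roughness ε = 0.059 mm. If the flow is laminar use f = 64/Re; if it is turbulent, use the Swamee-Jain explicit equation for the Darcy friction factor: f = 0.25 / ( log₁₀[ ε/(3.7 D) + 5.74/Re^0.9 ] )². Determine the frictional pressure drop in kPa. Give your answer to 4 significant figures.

Cross-sectional area A = πD²/4 = π(0.05294)²/4 = 0.002201 m²; mean velocity V = Q/A = 0.01927/0.002201 = 8.754 m/s.
Reynolds number Re = ρVD/μ = 784.2 · 8.754 · 0.05294 / 0.00173 = 2.101e+05.
Re > 4000 → turbulent. Relative roughness ε/D = 5.9e-05/0.05294 = 0.00111. Swamee-Jain: f = 0.25/(log₁₀[0.00111/3.7 + 5.74/2.101e+05^0.9])² = 0.25/(log₁₀[0.000301 + 9.31e-05])² = 0.25/(-3.404)² = 0.02157.
Darcy-Weisbach: ΔP = f(L/D)(ρV²/2) = 0.02157·(10.6/0.05294)·(784.2·8.754²/2) = 0.02157·200.2·3.005e+04 = 1.298e+05 Pa.
ΔP = 1.298e+05 Pa = 129.8 kPa.

ΔP ≈ 129.8 kPa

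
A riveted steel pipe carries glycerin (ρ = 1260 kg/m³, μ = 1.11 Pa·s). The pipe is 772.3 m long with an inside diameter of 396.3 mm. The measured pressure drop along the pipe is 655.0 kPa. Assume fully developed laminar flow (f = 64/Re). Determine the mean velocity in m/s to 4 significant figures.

For laminar flow, f = 64/Re with Re = ρVD/μ, so Darcy-Weisbach reduces to ΔP = 32μLV/D². Solving for V: V = ΔP·D²/(32μL) = 6.55e+05·(0.3963)²/(32·1.11·772.3) = 3.75 m/s.
Check: Re = ρVD/μ = 1260·3.75·0.3963/1.11 = 1687 < 2300, so the laminar assumption holds.

V ≈ 3.750 m/s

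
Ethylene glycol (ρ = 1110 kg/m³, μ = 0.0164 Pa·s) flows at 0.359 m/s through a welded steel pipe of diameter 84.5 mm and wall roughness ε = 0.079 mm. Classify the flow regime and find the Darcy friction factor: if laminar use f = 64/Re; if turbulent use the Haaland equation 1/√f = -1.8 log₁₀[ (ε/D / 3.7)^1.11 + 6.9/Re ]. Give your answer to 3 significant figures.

Re = ρVD/μ = 1110·0.359·0.0845/0.0164 = 2053.
Re < 2300 → laminar, so f = 64/Re = 0.03117 (roughness is irrelevant in laminar flow).

f ≈ 0.0312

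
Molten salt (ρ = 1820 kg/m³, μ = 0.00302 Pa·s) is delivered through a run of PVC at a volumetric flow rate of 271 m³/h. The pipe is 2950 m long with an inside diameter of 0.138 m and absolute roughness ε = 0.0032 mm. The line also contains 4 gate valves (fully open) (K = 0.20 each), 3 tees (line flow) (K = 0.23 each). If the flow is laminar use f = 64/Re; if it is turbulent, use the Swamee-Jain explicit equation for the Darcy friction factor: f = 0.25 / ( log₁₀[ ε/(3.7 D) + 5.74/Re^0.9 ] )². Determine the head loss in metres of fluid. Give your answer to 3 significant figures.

h_f ≈ 384 m

Q = 271 m³/h = 271/3600 = 0.07528 m³/s.
Cross-sectional area A = πD²/4 = π(0.138)²/4 = 0.01496 m²; mean velocity V = Q/A = 0.07528/0.01496 = 5.033 m/s.
Reynolds number Re = ρVD/μ = 1820 · 5.033 · 0.138 / 0.00302 = 4.186e+05.
Re > 4000 → turbulent. Relative roughness ε/D = 3.2e-06/0.138 = 2.32e-05. Swamee-Jain: f = 0.25/(log₁₀[2.32e-05/3.7 + 5.74/4.186e+05^0.9])² = 0.25/(log₁₀[6.27e-06 + 5e-05])² = 0.25/(-4.249)² = 0.01384.
Total minor-loss coefficient ΣK = 4·0.2 + 3·0.23 = 1.49.
ΔP = [f·L/D + ΣK]·(ρV²/2) = [0.01384·2950/0.138 + 1.49]·(1820·5.033²/2) = [296 + 1.49]·2.305e+04 = 6.856e+06 Pa.
Head loss h_f = ΔP/(ρg) = 6.856e+06/(1820·9.81) = 384 m.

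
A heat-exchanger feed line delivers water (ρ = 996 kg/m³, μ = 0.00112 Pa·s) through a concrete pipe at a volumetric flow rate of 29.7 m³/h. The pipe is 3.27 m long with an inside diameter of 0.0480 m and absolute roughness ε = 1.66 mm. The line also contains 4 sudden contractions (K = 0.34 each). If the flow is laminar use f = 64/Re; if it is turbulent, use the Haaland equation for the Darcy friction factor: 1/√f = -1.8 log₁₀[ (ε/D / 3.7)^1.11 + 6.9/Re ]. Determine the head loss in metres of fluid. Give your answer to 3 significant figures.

h_f ≈ 5.84 m

Q = 29.7 m³/h = 29.7/3600 = 0.00825 m³/s.
Cross-sectional area A = πD²/4 = π(0.048)²/4 = 0.00181 m²; mean velocity V = Q/A = 0.00825/0.00181 = 4.559 m/s.
Reynolds number Re = ρVD/μ = 996 · 4.559 · 0.048 / 0.00112 = 1.946e+05.
Re > 4000 → turbulent. Relative roughness ε/D = 0.00166/0.048 = 0.0346. Haaland: 1/√f = -1.8 log₁₀[(0.0346/3.7)^1.11 + 6.9/1.946e+05] = -1.8 log₁₀[0.00559 + 3.55e-05] = 4.05, so f = 0.06098.
Total minor-loss coefficient ΣK = 4·0.34 = 1.36.
ΔP = [f·L/D + ΣK]·(ρV²/2) = [0.06098·3.27/0.048 + 1.36]·(996·4.559²/2) = [4.154 + 1.36]·1.035e+04 = 5.708e+04 Pa.
Head loss h_f = ΔP/(ρg) = 5.708e+04/(996·9.81) = 5.84 m.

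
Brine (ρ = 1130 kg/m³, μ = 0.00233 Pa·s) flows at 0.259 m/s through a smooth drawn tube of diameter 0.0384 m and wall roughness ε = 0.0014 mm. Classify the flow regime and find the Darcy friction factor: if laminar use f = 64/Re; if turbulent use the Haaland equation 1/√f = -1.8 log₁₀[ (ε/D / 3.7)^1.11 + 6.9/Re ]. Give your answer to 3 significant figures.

Re = ρVD/μ = 1130·0.259·0.0384/0.00233 = 4823.
Re > 4000 → turbulent. ε/D = 1.4e-06/0.0384 = 3.65e-05; Haaland: 1/√f = -1.8 log₁₀[2.77e-06 + 0.00143] = 5.119, so f = 0.03817.

f ≈ 0.0382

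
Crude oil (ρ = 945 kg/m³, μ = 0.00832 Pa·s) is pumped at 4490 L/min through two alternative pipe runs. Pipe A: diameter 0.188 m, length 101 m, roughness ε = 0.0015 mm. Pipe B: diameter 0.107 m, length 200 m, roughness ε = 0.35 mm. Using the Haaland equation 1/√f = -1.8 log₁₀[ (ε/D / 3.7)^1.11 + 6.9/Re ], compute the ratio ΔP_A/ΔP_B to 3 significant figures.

Pipe A: V = Q/A = 0.07483/0.02776 = 2.696 m/s; Re = 5.756e+04; ε/D = 7.98e-06; Haaland → f = 0.02009; ΔP_A = f(L/D)(ρV²/2) = 3.706e+04 Pa.
Pipe B: V = Q/A = 0.07483/0.008992 = 8.322 m/s; Re = 1.011e+05; ε/D = 0.00327; Haaland → f = 0.02796; ΔP_B = f(L/D)(ρV²/2) = 1.71e+06 Pa.
ΔP_A/ΔP_B = 3.706e+04/1.71e+06 = 0.0217.

ΔP_A/ΔP_B ≈ 0.0217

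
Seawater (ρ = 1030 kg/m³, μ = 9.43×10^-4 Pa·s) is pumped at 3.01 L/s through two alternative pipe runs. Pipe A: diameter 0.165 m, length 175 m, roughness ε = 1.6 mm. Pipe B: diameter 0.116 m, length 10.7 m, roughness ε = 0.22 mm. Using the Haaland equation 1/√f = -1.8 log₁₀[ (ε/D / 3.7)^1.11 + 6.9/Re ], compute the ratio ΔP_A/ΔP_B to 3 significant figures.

Pipe A: V = Q/A = 0.00301/0.02138 = 0.1408 m/s; Re = 2.537e+04; ε/D = 0.0097; Haaland → f = 0.03975; ΔP_A = f(L/D)(ρV²/2) = 430.2 Pa.
Pipe B: V = Q/A = 0.00301/0.01057 = 0.2848 m/s; Re = 3.609e+04; ε/D = 0.0019; Haaland → f = 0.02697; ΔP_B = f(L/D)(ρV²/2) = 103.9 Pa.
ΔP_A/ΔP_B = 430.2/103.9 = 4.14.

ΔP_A/ΔP_B ≈ 4.14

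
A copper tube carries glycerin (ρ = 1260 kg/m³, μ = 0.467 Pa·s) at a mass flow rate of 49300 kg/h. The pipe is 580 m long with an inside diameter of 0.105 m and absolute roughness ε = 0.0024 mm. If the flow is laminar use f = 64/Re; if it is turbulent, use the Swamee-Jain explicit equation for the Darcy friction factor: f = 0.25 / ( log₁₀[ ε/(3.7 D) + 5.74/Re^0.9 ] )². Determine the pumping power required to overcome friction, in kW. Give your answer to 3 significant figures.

P ≈ 10.7 kW

ṁ = 49300 kg/h = 49300/3600 = 13.69 kg/s.
A = πD²/4 = π(0.105)²/4 = 0.008659 m²; mean velocity V = ṁ/(ρA) = 13.69/(1260 · 0.008659) = 1.255 m/s.
Reynolds number Re = ρVD/μ = 1260 · 1.255 · 0.105 / 0.467 = 355.6.
Re < 2300 → laminar flow, so f = 64/Re = 64/355.6 = 0.18 (the turbulent correlation is not needed).
Darcy-Weisbach: ΔP = f(L/D)(ρV²/2) = 0.18·(580/0.105)·(1260·1.255²/2) = 0.18·5524·992.5 = 9.868e+05 Pa.
Q = ṁ/ρ = 13.69/1260 = 0.01087 m³/s.
Pumping power P = QΔP = 0.01087·9.868e+05 = 10720 W = 10.7 kW.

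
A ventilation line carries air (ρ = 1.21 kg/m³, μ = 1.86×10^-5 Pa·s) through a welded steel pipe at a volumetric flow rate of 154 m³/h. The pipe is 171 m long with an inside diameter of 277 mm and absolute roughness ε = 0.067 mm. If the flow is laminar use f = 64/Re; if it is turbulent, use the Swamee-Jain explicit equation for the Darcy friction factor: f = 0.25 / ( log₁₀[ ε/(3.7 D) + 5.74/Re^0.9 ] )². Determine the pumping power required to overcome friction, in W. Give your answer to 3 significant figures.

Q = 154 m³/h = 154/3600 = 0.04278 m³/s.
Cross-sectional area A = πD²/4 = π(0.277)²/4 = 0.06026 m²; mean velocity V = Q/A = 0.04278/0.06026 = 0.7099 m/s.
Reynolds number Re = ρVD/μ = 1.21 · 0.7099 · 0.277 / 1.86e-05 = 1.279e+04.
Re > 4000 → turbulent. Relative roughness ε/D = 6.7e-05/0.277 = 0.000242. Swamee-Jain: f = 0.25/(log₁₀[0.000242/3.7 + 5.74/1.279e+04^0.9])² = 0.25/(log₁₀[6.54e-05 + 0.00116])² = 0.25/(-2.913)² = 0.02945.
Darcy-Weisbach: ΔP = f(L/D)(ρV²/2) = 0.02945·(171/0.277)·(1.21·0.7099²/2) = 0.02945·617.3·0.3049 = 5.543 Pa.
Pumping power P = QΔP = 0.04278·5.543 = 0.2371 W = 0.237 W.

P ≈ 0.237 W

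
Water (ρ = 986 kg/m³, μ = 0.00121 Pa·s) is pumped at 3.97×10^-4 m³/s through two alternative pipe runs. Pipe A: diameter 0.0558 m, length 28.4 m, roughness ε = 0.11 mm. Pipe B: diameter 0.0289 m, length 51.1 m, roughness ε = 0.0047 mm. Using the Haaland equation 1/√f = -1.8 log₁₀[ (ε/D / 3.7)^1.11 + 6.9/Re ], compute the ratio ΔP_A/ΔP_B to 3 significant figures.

ΔP_A/ΔP_B ≈ 0.0263

Pipe A: V = Q/A = 0.000397/0.002445 = 0.1623 m/s; Re = 7382; ε/D = 0.00197; Haaland → f = 0.03588; ΔP_A = f(L/D)(ρV²/2) = 237.3 Pa.
Pipe B: V = Q/A = 0.000397/0.000656 = 0.6052 m/s; Re = 1.425e+04; ε/D = 0.000163; Haaland → f = 0.0283; ΔP_B = f(L/D)(ρV²/2) = 9037 Pa.
ΔP_A/ΔP_B = 237.3/9037 = 0.0263.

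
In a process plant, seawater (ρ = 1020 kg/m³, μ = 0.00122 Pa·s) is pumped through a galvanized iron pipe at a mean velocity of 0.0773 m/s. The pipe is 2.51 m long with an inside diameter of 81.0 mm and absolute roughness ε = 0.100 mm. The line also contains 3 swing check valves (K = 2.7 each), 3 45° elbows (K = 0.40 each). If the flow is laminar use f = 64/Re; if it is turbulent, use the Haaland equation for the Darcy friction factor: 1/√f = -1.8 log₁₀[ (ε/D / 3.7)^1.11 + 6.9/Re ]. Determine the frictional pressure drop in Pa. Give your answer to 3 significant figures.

ΔP ≈ 32.0 Pa

Reynolds number Re = ρVD/μ = 1020 · 0.0773 · 0.081 / 0.00122 = 5235.
Re > 4000 → turbulent. Relative roughness ε/D = 0.0001/0.081 = 0.00123. Haaland: 1/√f = -1.8 log₁₀[(0.00123/3.7)^1.11 + 6.9/5235] = -1.8 log₁₀[0.000138 + 0.00132] = 5.106, so f = 0.03836.
Total minor-loss coefficient ΣK = 3·2.7 + 3·0.4 = 9.3.
ΔP = [f·L/D + ΣK]·(ρV²/2) = [0.03836·2.51/0.081 + 9.3]·(1020·0.0773²/2) = [1.189 + 9.3]·3.047 = 31.96 Pa.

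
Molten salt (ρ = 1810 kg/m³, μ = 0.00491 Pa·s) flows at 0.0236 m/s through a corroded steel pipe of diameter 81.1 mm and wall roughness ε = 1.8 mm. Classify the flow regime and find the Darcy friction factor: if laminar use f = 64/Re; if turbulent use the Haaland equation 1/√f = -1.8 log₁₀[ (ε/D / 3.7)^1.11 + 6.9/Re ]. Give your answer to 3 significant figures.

f ≈ 0.0907

Re = ρVD/μ = 1810·0.0236·0.0811/0.00491 = 705.6.
Re < 2300 → laminar, so f = 64/Re = 0.09071 (roughness is irrelevant in laminar flow).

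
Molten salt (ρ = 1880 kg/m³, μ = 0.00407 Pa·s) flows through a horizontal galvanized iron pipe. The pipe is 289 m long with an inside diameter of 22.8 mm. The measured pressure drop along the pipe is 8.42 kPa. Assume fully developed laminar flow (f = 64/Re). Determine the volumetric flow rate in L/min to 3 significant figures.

For laminar flow, f = 64/Re with Re = ρVD/μ, so Darcy-Weisbach reduces to ΔP = 32μLV/D². Solving for V: V = ΔP·D²/(32μL) = 8420·(0.0228)²/(32·0.00407·289) = 0.1163 m/s.
Check: Re = ρVD/μ = 1880·0.1163·0.0228/0.00407 = 1225 < 2300, so the laminar assumption holds.
Q = V·A = 0.1163·(π/4·0.0228²) = 4.748e-05 m³/s = 2.85 L/min.

Q ≈ 2.85 L/min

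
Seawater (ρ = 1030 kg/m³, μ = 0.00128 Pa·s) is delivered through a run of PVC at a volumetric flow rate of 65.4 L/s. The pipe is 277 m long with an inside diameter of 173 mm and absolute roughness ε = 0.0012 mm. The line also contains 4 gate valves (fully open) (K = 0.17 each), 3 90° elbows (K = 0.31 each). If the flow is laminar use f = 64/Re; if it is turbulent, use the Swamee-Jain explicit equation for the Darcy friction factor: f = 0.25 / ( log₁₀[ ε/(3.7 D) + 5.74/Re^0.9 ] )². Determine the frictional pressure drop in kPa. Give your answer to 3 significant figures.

Q = 65.4 L/s = 65.4/1000 = 0.0654 m³/s.
Cross-sectional area A = πD²/4 = π(0.173)²/4 = 0.02351 m²; mean velocity V = Q/A = 0.0654/0.02351 = 2.782 m/s.
Reynolds number Re = ρVD/μ = 1030 · 2.782 · 0.173 / 0.00128 = 3.873e+05.
Re > 4000 → turbulent. Relative roughness ε/D = 1.2e-06/0.173 = 6.94e-06. Swamee-Jain: f = 0.25/(log₁₀[6.94e-06/3.7 + 5.74/3.873e+05^0.9])² = 0.25/(log₁₀[1.87e-06 + 5.37e-05])² = 0.25/(-4.255)² = 0.01381.
Total minor-loss coefficient ΣK = 4·0.17 + 3·0.31 = 1.61.
ΔP = [f·L/D + ΣK]·(ρV²/2) = [0.01381·277/0.173 + 1.61]·(1030·2.782²/2) = [22.1 + 1.61]·3987 = 9.454e+04 Pa.
ΔP = 9.454e+04 Pa = 94.5 kPa.

ΔP ≈ 94.5 kPa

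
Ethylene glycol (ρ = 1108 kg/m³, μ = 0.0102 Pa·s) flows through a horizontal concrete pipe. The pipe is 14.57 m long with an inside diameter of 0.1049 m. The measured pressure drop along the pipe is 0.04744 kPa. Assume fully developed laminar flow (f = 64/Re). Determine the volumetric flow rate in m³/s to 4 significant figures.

For laminar flow, f = 64/Re with Re = ρVD/μ, so Darcy-Weisbach reduces to ΔP = 32μLV/D². Solving for V: V = ΔP·D²/(32μL) = 47.44·(0.1049)²/(32·0.0102·14.57) = 0.1098 m/s.
Check: Re = ρVD/μ = 1108·0.1098·0.1049/0.0102 = 1251 < 2300, so the laminar assumption holds.
Q = V·A = 0.1098·(π/4·0.1049²) = 0.0009487 m³/s = 9.487×10^-4 m³/s.

Q ≈ 9.487×10^-4 m³/s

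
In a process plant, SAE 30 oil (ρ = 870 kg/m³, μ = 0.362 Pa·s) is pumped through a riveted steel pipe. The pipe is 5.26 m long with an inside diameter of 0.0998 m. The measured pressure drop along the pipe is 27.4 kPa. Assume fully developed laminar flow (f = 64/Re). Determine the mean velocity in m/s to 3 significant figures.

For laminar flow, f = 64/Re with Re = ρVD/μ, so Darcy-Weisbach reduces to ΔP = 32μLV/D². Solving for V: V = ΔP·D²/(32μL) = 2.74e+04·(0.0998)²/(32·0.362·5.26) = 4.479 m/s.
Check: Re = ρVD/μ = 870·4.479·0.0998/0.362 = 1074 < 2300, so the laminar assumption holds.

V ≈ 4.48 m/s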